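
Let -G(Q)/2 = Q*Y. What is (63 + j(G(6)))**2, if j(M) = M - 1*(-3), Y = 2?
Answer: 1764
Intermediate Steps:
G(Q) = -4*Q (G(Q) = -2*Q*2 = -4*Q)
j(M) = 3 + M (j(M) = M + 3 = 3 + M)
(63 + j(G(6)))**2 = (63 + (3 - 4*6))**2 = (63 + (3 - 24))**2 = (63 - 21)**2 = 42**2 = 1764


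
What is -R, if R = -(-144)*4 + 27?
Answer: -603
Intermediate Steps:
R = 603 (R = -36*(-16) + 27 = 576 + 27 = 603)
-R = -1*603 = -603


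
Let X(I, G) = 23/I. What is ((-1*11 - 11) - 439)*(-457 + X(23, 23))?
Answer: 210216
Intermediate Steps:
((-1*11 - 11) - 439)*(-457 + X(23, 23)) = ((-1*11 - 11) - 439)*(-457 + 23/23) = ((-11 - 11) - 439)*(-457 + 23*(1/23)) = (-22 - 439)*(-457 + 1) = -461*(-456) = 210216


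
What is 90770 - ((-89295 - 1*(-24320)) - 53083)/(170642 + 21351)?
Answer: 17427322668/191993 ≈ 90771.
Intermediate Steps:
90770 - ((-89295 - 1*(-24320)) - 53083)/(170642 + 21351) = 90770 - ((-89295 + 24320) - 53083)/191993 = 90770 - (-64975 - 53083)/191993 = 90770 - (-118058)/191993 = 90770 - 1*(-118058/191993) = 90770 + 118058/191993 = 17427322668/191993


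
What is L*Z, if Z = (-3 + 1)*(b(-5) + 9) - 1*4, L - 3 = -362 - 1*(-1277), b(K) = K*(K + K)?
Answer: -111996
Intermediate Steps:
b(K) = 2*K² (b(K) = K*(2*K) = 2*K²)
L = 918 (L = 3 + (-362 - 1*(-1277)) = 3 + (-362 + 1277) = 3 + 915 = 918)
Z = -122 (Z = (-3 + 1)*(2*(-5)² + 9) - 1*4 = -2*(2*25 + 9) - 4 = -2*(50 + 9) - 4 = -2*59 - 4 = -118 - 4 = -122)
L*Z = 918*(-122) = -111996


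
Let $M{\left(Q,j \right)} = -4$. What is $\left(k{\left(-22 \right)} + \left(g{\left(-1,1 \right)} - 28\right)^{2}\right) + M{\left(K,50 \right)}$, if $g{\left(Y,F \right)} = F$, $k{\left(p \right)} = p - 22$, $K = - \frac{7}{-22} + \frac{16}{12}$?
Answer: $681$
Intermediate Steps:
$K = \frac{109}{66}$ ($K = \left(-7\right) \left(- \frac{1}{22}\right) + 16 \cdot \frac{1}{12} = \frac{7}{22} + \frac{4}{3} = \frac{109}{66} \approx 1.6515$)
$k{\left(p \right)} = -22 + p$
$\left(k{\left(-22 \right)} + \left(g{\left(-1,1 \right)} - 28\right)^{2}\right) + M{\left(K,50 \right)} = \left(\left(-22 - 22\right) + \left(1 - 28\right)^{2}\right) - 4 = \left(-44 + \left(-27\right)^{2}\right) - 4 = \left(-44 + 729\right) - 4 = 685 - 4 = 681$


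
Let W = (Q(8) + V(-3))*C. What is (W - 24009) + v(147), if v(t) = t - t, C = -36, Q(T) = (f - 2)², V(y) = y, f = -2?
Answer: -24477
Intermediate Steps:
Q(T) = 16 (Q(T) = (-2 - 2)² = (-4)² = 16)
v(t) = 0
W = -468 (W = (16 - 3)*(-36) = 13*(-36) = -468)
(W - 24009) + v(147) = (-468 - 24009) + 0 = -24477 + 0 = -24477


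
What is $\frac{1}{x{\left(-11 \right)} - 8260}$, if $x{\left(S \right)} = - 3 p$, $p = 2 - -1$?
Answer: $- \frac{1}{8269} \approx -0.00012093$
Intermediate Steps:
$p = 3$ ($p = 2 + 1 = 3$)
$x{\left(S \right)} = -9$ ($x{\left(S \right)} = \left(-3\right) 3 = -9$)
$\frac{1}{x{\left(-11 \right)} - 8260} = \frac{1}{-9 - 8260} = \frac{1}{-8269} = - \frac{1}{8269}$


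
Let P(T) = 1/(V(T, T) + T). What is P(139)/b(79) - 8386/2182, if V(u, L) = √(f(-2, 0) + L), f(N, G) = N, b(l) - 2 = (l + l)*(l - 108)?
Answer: -368408536609/95858227520 + √137/87862720 ≈ -3.8433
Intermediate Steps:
b(l) = 2 + 2*l*(-108 + l) (b(l) = 2 + (l + l)*(l - 108) = 2 + (2*l)*(-108 + l) = 2 + 2*l*(-108 + l))
V(u, L) = √(-2 + L)
P(T) = 1/(T + √(-2 + T)) (P(T) = 1/(√(-2 + T) + T) = 1/(T + √(-2 + T)))
P(139)/b(79) - 8386/2182 = 1/((139 + √(-2 + 139))*(2 - 216*79 + 2*79²)) - 8386/2182 = 1/((139 + √137)*(2 - 17064 + 2*6241)) - 8386*1/2182 = 1/((139 + √137)*(2 - 17064 + 12482)) - 4193/1091 = 1/((139 + √137)*(-4580)) - 4193/1091 = -1/4580/(139 + √137) - 4193/1091 = -1/(4580*(139 + √137)) - 4193/1091 = -4193/1091 - 1/(4580*(139 + √137))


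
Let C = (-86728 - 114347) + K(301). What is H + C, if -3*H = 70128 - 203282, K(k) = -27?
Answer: -470152/3 ≈ -1.5672e+5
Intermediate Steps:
H = 133154/3 (H = -(70128 - 203282)/3 = -1/3*(-133154) = 133154/3 ≈ 44385.)
C = -201102 (C = (-86728 - 114347) - 27 = -201075 - 27 = -201102)
H + C = 133154/3 - 201102 = -470152/3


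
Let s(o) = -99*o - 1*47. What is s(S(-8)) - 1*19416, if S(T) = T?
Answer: -18671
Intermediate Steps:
s(o) = -47 - 99*o (s(o) = -99*o - 47 = -47 - 99*o)
s(S(-8)) - 1*19416 = (-47 - 99*(-8)) - 1*19416 = (-47 + 792) - 19416 = 745 - 19416 = -18671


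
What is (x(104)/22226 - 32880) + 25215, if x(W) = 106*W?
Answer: -85175633/11113 ≈ -7664.5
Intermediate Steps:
(x(104)/22226 - 32880) + 25215 = ((106*104)/22226 - 32880) + 25215 = (11024*(1/22226) - 32880) + 25215 = (5512/11113 - 32880) + 25215 = -365389928/11113 + 25215 = -85175633/11113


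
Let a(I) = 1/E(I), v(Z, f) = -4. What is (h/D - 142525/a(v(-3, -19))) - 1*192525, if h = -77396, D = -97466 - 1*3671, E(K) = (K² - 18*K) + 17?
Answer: -1532999170654/101137 ≈ -1.5158e+7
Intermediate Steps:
E(K) = 17 + K² - 18*K
D = -101137 (D = -97466 - 3671 = -101137)
a(I) = 1/(17 + I² - 18*I)
(h/D - 142525/a(v(-3, -19))) - 1*192525 = (-77396/(-101137) - 142525/(1/(17 + (-4)² - 18*(-4)))) - 1*192525 = (-77396*(-1/101137) - 142525/(1/(17 + 16 + 72))) - 192525 = (77396/101137 - 142525/(1/105)) - 192525 = (77396/101137 - 142525/1/105) - 192525 = (77396/101137 - 142525*105) - 192525 = (77396/101137 - 14965125) - 192525 = -1513527769729/101137 - 192525 = -1532999170654/101137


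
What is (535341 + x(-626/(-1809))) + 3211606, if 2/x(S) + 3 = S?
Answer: 17989088929/4801 ≈ 3.7469e+6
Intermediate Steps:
x(S) = 2/(-3 + S)
(535341 + x(-626/(-1809))) + 3211606 = (535341 + 2/(-3 - 626/(-1809))) + 3211606 = (535341 + 2/(-3 - 626*(-1/1809))) + 3211606 = (535341 + 2/(-3 + 626/1809)) + 3211606 = (535341 + 2/(-4801/1809)) + 3211606 = (535341 + 2*(-1809/4801)) + 3211606 = (535341 - 3618/4801) + 3211606 = 2570168523/4801 + 3211606 = 17989088929/4801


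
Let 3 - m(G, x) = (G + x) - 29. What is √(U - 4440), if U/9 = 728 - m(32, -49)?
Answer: √1671 ≈ 40.878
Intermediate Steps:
m(G, x) = 32 - G - x (m(G, x) = 3 - ((G + x) - 29) = 3 - (-29 + G + x) = 3 + (29 - G - x) = 32 - G - x)
U = 6111 (U = 9*(728 - (32 - 1*32 - 1*(-49))) = 9*(728 - (32 - 32 + 49)) = 9*(728 - 1*49) = 9*(728 - 49) = 9*679 = 6111)
√(U - 4440) = √(6111 - 4440) = √1671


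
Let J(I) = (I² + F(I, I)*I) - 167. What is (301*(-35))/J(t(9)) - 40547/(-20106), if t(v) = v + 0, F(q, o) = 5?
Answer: 213479137/824346 ≈ 258.97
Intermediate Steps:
t(v) = v
J(I) = -167 + I² + 5*I (J(I) = (I² + 5*I) - 167 = -167 + I² + 5*I)
(301*(-35))/J(t(9)) - 40547/(-20106) = (301*(-35))/(-167 + 9² + 5*9) - 40547/(-20106) = -10535/(-167 + 81 + 45) - 40547*(-1/20106) = -10535/(-41) + 40547/20106 = -10535*(-1/41) + 40547/20106 = 10535/41 + 40547/20106 = 213479137/824346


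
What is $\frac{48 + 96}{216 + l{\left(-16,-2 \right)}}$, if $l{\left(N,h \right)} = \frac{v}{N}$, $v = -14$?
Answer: $\frac{1152}{1735} \approx 0.66398$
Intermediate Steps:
$l{\left(N,h \right)} = - \frac{14}{N}$
$\frac{48 + 96}{216 + l{\left(-16,-2 \right)}} = \frac{48 + 96}{216 - \frac{14}{-16}} = \frac{144}{216 - - \frac{7}{8}} = \frac{144}{216 + \frac{7}{8}} = \frac{144}{\frac{1735}{8}} = 144 \cdot \frac{8}{1735} = \frac{1152}{1735}$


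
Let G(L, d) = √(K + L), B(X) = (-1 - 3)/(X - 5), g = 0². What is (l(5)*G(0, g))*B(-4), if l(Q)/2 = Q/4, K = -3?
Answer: 10*I*√3/9 ≈ 1.9245*I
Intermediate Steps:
g = 0
B(X) = -4/(-5 + X)
G(L, d) = √(-3 + L)
l(Q) = Q/2 (l(Q) = 2*(Q/4) = Q/2)
(l(5)*G(0, g))*B(-4) = (((½)*5)*√(-3 + 0))*(-4/(-5 - 4)) = (5*√(-3)/2)*(-4/(-9)) = (5*(I*√3)/2)*(-4*(-⅑)) = (5*I*√3/2)*(4/9) = 10*I*√3/9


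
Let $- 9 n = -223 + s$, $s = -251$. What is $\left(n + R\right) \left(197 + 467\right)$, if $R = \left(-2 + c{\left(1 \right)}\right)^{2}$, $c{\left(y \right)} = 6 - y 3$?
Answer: $\frac{106904}{3} \approx 35635.0$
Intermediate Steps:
$c{\left(y \right)} = 6 - 3 y$
$R = 1$ ($R = \left(-2 + \left(6 - 3\right)\right)^{2} = \left(-2 + 3\right)^{2} = 1^{2} = 1$)
$n = \frac{158}{3}$ ($n = - \frac{-223 - 251}{9} = \left(- \frac{1}{9}\right) \left(-474\right) = \frac{158}{3} \approx 52.667$)
$\left(n + R\right) \left(197 + 467\right) = \left(\frac{158}{3} + 1\right) \left(197 + 467\right) = \frac{161}{3} \cdot 664 = \frac{106904}{3}$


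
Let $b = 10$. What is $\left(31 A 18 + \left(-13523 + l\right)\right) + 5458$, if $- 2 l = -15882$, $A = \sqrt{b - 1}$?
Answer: $1550$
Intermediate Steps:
$A = 3$ ($A = \sqrt{10 - 1} = \sqrt{9} = 3$)
$l = 7941$ ($l = \left(- \frac{1}{2}\right) \left(-15882\right) = 7941$)
$\left(31 A 18 + \left(-13523 + l\right)\right) + 5458 = \left(31 \cdot 3 \cdot 18 + \left(-13523 + 7941\right)\right) + 5458 = \left(93 \cdot 18 - 5582\right) + 5458 = \left(1674 - 5582\right) + 5458 = -3908 + 5458 = 1550$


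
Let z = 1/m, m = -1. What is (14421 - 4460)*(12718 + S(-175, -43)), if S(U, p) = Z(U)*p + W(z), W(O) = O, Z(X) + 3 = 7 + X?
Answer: 199917270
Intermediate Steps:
Z(X) = 4 + X (Z(X) = -3 + (7 + X) = 4 + X)
z = -1 (z = 1/(-1) = -1)
S(U, p) = -1 + p*(4 + U) (S(U, p) = (4 + U)*p - 1 = p*(4 + U) - 1 = -1 + p*(4 + U))
(14421 - 4460)*(12718 + S(-175, -43)) = (14421 - 4460)*(12718 + (-1 - 43*(4 - 175))) = 9961*(12718 + (-1 - 43*(-171))) = 9961*(12718 + (-1 + 7353)) = 9961*(12718 + 7352) = 9961*20070 = 199917270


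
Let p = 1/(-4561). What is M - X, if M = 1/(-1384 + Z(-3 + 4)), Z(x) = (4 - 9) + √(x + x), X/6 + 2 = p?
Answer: 105600728193/8799623959 - √2/1929319 ≈ 12.001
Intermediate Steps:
p = -1/4561 ≈ -0.00021925
X = -54738/4561 (X = -12 + 6*(-1/4561) = -12 - 6/4561 = -54738/4561 ≈ -12.001)
Z(x) = -5 + √2*√x (Z(x) = -5 + √(2*x) = -5 + √2*√x)
M = 1/(-1389 + √2) (M = 1/(-1384 + (-5 + √2*√(-3 + 4))) = 1/(-1384 + (-5 + √2*√1)) = 1/(-1384 + (-5 + √2*1)) = 1/(-1384 + (-5 + √2)) = 1/(-1389 + √2) ≈ -0.00072068)
M - X = (-1389/1929319 - √2/1929319) - 1*(-54738/4561) = (-1389/1929319 - √2/1929319) + 54738/4561 = 105600728193/8799623959 - √2/1929319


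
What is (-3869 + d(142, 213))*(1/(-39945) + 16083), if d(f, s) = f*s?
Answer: 16945519442618/39945 ≈ 4.2422e+8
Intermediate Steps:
(-3869 + d(142, 213))*(1/(-39945) + 16083) = (-3869 + 142*213)*(1/(-39945) + 16083) = (-3869 + 30246)*(-1/39945 + 16083) = 26377*(642435434/39945) = 16945519442618/39945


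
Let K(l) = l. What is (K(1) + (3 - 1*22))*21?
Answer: -378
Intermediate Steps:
(K(1) + (3 - 1*22))*21 = (1 + (3 - 1*22))*21 = (1 + (3 - 22))*21 = (1 - 19)*21 = -18*21 = -378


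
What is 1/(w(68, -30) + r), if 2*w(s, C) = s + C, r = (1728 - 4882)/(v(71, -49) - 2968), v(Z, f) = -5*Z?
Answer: 3323/66291 ≈ 0.050127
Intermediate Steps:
r = 3154/3323 (r = (1728 - 4882)/(-5*71 - 2968) = -3154/(-355 - 2968) = -3154/(-3323) = -3154*(-1/3323) = 3154/3323 ≈ 0.94914)
w(s, C) = C/2 + s/2 (w(s, C) = (s + C)/2 = (C + s)/2 = C/2 + s/2)
1/(w(68, -30) + r) = 1/(((½)*(-30) + (½)*68) + 3154/3323) = 1/((-15 + 34) + 3154/3323) = 1/(19 + 3154/3323) = 1/(66291/3323) = 3323/66291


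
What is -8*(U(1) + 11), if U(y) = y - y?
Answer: -88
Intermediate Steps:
U(y) = 0
-8*(U(1) + 11) = -8*(0 + 11) = -8*11 = -88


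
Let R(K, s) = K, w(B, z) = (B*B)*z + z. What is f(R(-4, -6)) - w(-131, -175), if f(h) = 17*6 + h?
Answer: 3003448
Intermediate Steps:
w(B, z) = z + z*B**2 (w(B, z) = B**2*z + z = z*B**2 + z = z + z*B**2)
f(h) = 102 + h
f(R(-4, -6)) - w(-131, -175) = (102 - 4) - (-175)*(1 + (-131)**2) = 98 - (-175)*(1 + 17161) = 98 - (-175)*17162 = 98 - 1*(-3003350) = 98 + 3003350 = 3003448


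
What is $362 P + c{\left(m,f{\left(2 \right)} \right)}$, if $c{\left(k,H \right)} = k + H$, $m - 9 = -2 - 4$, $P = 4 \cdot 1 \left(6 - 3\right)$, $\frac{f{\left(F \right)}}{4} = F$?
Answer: $4355$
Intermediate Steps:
$f{\left(F \right)} = 4 F$
$P = 12$ ($P = 4 \left(6 - 3\right) = 4 \cdot 3 = 12$)
$m = 3$ ($m = 9 - 6 = 3$)
$c{\left(k,H \right)} = H + k$
$362 P + c{\left(m,f{\left(2 \right)} \right)} = 362 \cdot 12 + \left(4 \cdot 2 + 3\right) = 4344 + \left(8 + 3\right) = 4344 + 11 = 4355$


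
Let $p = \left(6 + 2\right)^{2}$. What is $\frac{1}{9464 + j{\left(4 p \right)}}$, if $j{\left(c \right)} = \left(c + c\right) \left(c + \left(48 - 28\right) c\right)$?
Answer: $\frac{1}{2761976} \approx 3.6206 \cdot 10^{-7}$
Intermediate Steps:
$p = 64$ ($p = 8^{2} = 64$)
$j{\left(c \right)} = 42 c^{2}$ ($j{\left(c \right)} = 2 c \left(c + 20 c\right) = 2 c 21 c = 42 c^{2}$)
$\frac{1}{9464 + j{\left(4 p \right)}} = \frac{1}{9464 + 42 \left(4 \cdot 64\right)^{2}} = \frac{1}{9464 + 42 \cdot 256^{2}} = \frac{1}{9464 + 42 \cdot 65536} = \frac{1}{9464 + 2752512} = \frac{1}{2761976}$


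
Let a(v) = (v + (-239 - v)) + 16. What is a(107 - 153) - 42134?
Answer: -42357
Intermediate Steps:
a(v) = -223 (a(v) = -239 + 16 = -223)
a(107 - 153) - 42134 = -223 - 42134 = -42357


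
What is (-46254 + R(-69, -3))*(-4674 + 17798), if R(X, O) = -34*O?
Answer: -605698848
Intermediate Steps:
(-46254 + R(-69, -3))*(-4674 + 17798) = (-46254 - 34*(-3))*(-4674 + 17798) = (-46254 + 102)*13124 = -46152*13124 = -605698848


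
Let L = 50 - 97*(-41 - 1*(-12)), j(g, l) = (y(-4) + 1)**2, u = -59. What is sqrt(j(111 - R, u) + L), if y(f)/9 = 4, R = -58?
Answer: 46*sqrt(2) ≈ 65.054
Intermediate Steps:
y(f) = 36 (y(f) = 9*4 = 36)
j(g, l) = 1369 (j(g, l) = (36 + 1)**2 = 37**2 = 1369)
L = 2863 (L = 50 - 97*(-41 + 12) = 50 - 97*(-29) = 50 + 2813 = 2863)
sqrt(j(111 - R, u) + L) = sqrt(1369 + 2863) = sqrt(4232) = 46*sqrt(2)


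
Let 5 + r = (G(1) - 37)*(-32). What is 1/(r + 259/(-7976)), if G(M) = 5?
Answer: 7976/8127285 ≈ 0.00098138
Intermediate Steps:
r = 1019 (r = -5 + (5 - 37)*(-32) = -5 - 32*(-32) = -5 + 1024 = 1019)
1/(r + 259/(-7976)) = 1/(1019 + 259/(-7976)) = 1/(1019 + 259*(-1/7976)) = 1/(1019 - 259/7976) = 1/(8127285/7976) = 7976/8127285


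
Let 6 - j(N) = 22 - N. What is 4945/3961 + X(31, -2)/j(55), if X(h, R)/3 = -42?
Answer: -102077/51493 ≈ -1.9823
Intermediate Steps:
j(N) = -16 + N (j(N) = 6 - (22 - N) = 6 + (-22 + N) = -16 + N)
X(h, R) = -126 (X(h, R) = 3*(-42) = -126)
4945/3961 + X(31, -2)/j(55) = 4945/3961 - 126/(-16 + 55) = 4945*(1/3961) - 126/39 = 4945/3961 - 126*1/39 = 4945/3961 - 42/13 = -102077/51493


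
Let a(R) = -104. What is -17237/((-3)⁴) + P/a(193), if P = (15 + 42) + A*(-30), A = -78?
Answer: -1986805/8424 ≈ -235.85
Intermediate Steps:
P = 2397 (P = (15 + 42) - 78*(-30) = 57 + 2340 = 2397)
-17237/((-3)⁴) + P/a(193) = -17237/((-3)⁴) + 2397/(-104) = -17237/81 + 2397*(-1/104) = -17237*1/81 - 2397/104 = -17237/81 - 2397/104 = -1986805/8424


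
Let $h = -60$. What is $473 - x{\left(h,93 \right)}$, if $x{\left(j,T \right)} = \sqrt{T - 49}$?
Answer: $473 - 2 \sqrt{11} \approx 466.37$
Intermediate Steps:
$x{\left(j,T \right)} = \sqrt{-49 + T}$
$473 - x{\left(h,93 \right)} = 473 - \sqrt{-49 + 93} = 473 - \sqrt{44} = 473 - 2 \sqrt{11}$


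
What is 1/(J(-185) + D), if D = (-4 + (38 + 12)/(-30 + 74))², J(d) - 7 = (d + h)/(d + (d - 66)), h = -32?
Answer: 26378/414085 ≈ 0.063702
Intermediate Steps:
J(d) = 7 + (-32 + d)/(-66 + 2*d) (J(d) = 7 + (d - 32)/(d + (d - 66)) = 7 + (-32 + d)/(d + (-66 + d)) = 7 + (-32 + d)/(-66 + 2*d))
D = 3969/484 (D = (-4 + 50/44)² = (-4 + 50*(1/44))² = (-4 + 25/22)² = (-63/22)² = 3969/484 ≈ 8.2004)
1/(J(-185) + D) = 1/((-494 + 15*(-185))/(2*(-33 - 185)) + 3969/484) = 1/((½)*(-494 - 2775)/(-218) + 3969/484) = 1/((½)*(-1/218)*(-3269) + 3969/484) = 1/(3269/436 + 3969/484) = 1/(414085/26378) = 26378/414085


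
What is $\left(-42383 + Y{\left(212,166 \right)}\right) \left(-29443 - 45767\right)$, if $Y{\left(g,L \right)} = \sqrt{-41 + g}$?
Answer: $3187625430 - 225630 \sqrt{19} \approx 3.1866 \cdot 10^{9}$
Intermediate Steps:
$\left(-42383 + Y{\left(212,166 \right)}\right) \left(-29443 - 45767\right) = \left(-42383 + \sqrt{-41 + 212}\right) \left(-29443 - 45767\right) = \left(-42383 + \sqrt{171}\right) \left(-75210\right) = \left(-42383 + 3 \sqrt{19}\right) \left(-75210\right) = 3187625430 - 225630 \sqrt{19}$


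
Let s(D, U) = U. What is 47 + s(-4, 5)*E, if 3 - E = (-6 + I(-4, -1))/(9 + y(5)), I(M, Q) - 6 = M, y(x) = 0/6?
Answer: 578/9 ≈ 64.222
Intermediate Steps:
y(x) = 0 (y(x) = 0*(⅙) = 0)
I(M, Q) = 6 + M
E = 31/9 (E = 3 - (-6 + (6 - 4))/(9 + 0) = 3 - (-6 + 2)/9 = 3 - (-4)/9 = 3 - 1*(-4/9) = 3 + 4/9 = 31/9 ≈ 3.4444)
47 + s(-4, 5)*E = 47 + 5*(31/9) = 47 + 155/9 = 578/9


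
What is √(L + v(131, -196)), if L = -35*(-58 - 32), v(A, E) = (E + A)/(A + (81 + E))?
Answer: √50335/4 ≈ 56.089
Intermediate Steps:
v(A, E) = (A + E)/(81 + A + E)
L = 3150 (L = -35*(-90) = 3150)
√(L + v(131, -196)) = √(3150 + (131 - 196)/(81 + 131 - 196)) = √(3150 - 65/16) = √(50335/16) = √50335/4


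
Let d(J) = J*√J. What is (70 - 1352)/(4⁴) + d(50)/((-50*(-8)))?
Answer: -641/128 + 5*√2/8 ≈ -4.1239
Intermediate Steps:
d(J) = J^(3/2)
(70 - 1352)/(4⁴) + d(50)/((-50*(-8))) = (70 - 1352)/(4⁴) + 50^(3/2)/((-50*(-8))) = -1282/256 + (250*√2)/400 = -1282*1/256 + (250*√2)*(1/400) = -641/128 + 5*√2/8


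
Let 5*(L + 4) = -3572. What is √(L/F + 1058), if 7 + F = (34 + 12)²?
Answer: √117608574810/10545 ≈ 32.522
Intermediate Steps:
L = -3592/5 (L = -4 + (⅕)*(-3572) = -4 - 3572/5 = -3592/5 ≈ -718.40)
F = 2109 (F = -7 + (34 + 12)² = -7 + 46² = -7 + 2116 = 2109)
√(L/F + 1058) = √(-3592/5/2109 + 1058) = √(-3592/5*1/2109 + 1058) = √(-3592/10545 + 1058) = √(11153018/10545) = √117608574810/10545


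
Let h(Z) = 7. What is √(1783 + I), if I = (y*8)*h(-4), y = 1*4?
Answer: 3*√223 ≈ 44.800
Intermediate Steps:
y = 4
I = 224 (I = (4*8)*7 = 32*7 = 224)
√(1783 + I) = √(1783 + 224) = √2007 = 3*√223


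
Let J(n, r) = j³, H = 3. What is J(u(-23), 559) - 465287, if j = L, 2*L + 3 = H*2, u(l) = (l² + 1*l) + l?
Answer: -3722269/8 ≈ -4.6528e+5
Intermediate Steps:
u(l) = l² + 2*l (u(l) = (l² + l) + l = (l + l²) + l = l² + 2*l)
L = 3/2 (L = -3/2 + (3*2)/2 = -3/2 + (½)*6 = -3/2 + 3 = 3/2 ≈ 1.5000)
j = 3/2 ≈ 1.5000
J(n, r) = 27/8 (J(n, r) = (3/2)³ = 27/8)
J(u(-23), 559) - 465287 = 27/8 - 465287 = -3722269/8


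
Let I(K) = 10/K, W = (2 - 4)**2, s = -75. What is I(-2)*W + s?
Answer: -95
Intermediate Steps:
W = 4 (W = (-2)**2 = 4)
I(-2)*W + s = (10/(-2))*4 - 75 = (10*(-1/2))*4 - 75 = -5*4 - 75 = -20 - 75 = -95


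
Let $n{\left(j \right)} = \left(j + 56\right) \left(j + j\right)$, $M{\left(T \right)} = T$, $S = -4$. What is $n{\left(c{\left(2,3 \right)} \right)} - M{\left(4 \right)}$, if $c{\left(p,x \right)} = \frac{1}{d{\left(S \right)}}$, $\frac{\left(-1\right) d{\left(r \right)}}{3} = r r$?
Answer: $- \frac{7295}{1152} \approx -6.3325$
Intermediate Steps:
$d{\left(r \right)} = - 3 r^{2}$ ($d{\left(r \right)} = - 3 r r = - 3 r^{2}$)
$c{\left(p,x \right)} = - \frac{1}{48}$ ($c{\left(p,x \right)} = \frac{1}{\left(-3\right) \left(-4\right)^{2}} = \frac{1}{\left(-3\right) 16} = \frac{1}{-48} = - \frac{1}{48}$)
$n{\left(j \right)} = 2 j \left(56 + j\right)$ ($n{\left(j \right)} = \left(56 + j\right) 2 j = 2 j \left(56 + j\right)$)
$n{\left(c{\left(2,3 \right)} \right)} - M{\left(4 \right)} = 2 \left(- \frac{1}{48}\right) \left(56 - \frac{1}{48}\right) - 4 = 2 \left(- \frac{1}{48}\right) \frac{2687}{48} - 4 = - \frac{2687}{1152} - 4 = - \frac{7295}{1152}$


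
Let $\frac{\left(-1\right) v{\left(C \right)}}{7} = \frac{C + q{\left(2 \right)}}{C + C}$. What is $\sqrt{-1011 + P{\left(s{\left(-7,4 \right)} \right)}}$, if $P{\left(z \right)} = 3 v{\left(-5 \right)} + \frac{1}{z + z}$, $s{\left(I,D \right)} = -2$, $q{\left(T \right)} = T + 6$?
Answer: $\frac{i \sqrt{100495}}{10} \approx 31.701 i$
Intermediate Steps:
$q{\left(T \right)} = 6 + T$
$v{\left(C \right)} = - \frac{7 \left(8 + C\right)}{2 C}$ ($v{\left(C \right)} = - 7 \frac{C + \left(6 + 2\right)}{C + C} = - 7 \frac{C + 8}{2 C} = - 7 \left(8 + C\right) \frac{1}{2 C} = - 7 \frac{8 + C}{2 C} = - \frac{7 \left(8 + C\right)}{2 C}$)
$P{\left(z \right)} = \frac{63}{10} + \frac{1}{2 z}$ ($P{\left(z \right)} = 3 \left(- \frac{7}{2} - \frac{28}{-5}\right) + \frac{1}{z + z} = 3 \left(- \frac{7}{2} - - \frac{28}{5}\right) + \frac{1}{2 z} = 3 \left(- \frac{7}{2} + \frac{28}{5}\right) + \frac{1}{2 z} = 3 \cdot \frac{21}{10} + \frac{1}{2 z} = \frac{63}{10} + \frac{1}{2 z}$)
$\sqrt{-1011 + P{\left(s{\left(-7,4 \right)} \right)}} = \sqrt{-1011 + \frac{5 + 63 \left(-2\right)}{10 \left(-2\right)}} = \sqrt{-1011 + \frac{1}{10} \left(- \frac{1}{2}\right) \left(5 - 126\right)} = \sqrt{-1011 + \frac{1}{10} \left(- \frac{1}{2}\right) \left(-121\right)} = \sqrt{-1011 + \frac{121}{20}} = \sqrt{- \frac{20099}{20}} = \frac{i \sqrt{100495}}{10}$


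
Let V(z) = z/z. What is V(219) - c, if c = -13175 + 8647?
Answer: 4529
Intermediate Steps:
V(z) = 1
c = -4528
V(219) - c = 1 - 1*(-4528) = 1 + 4528 = 4529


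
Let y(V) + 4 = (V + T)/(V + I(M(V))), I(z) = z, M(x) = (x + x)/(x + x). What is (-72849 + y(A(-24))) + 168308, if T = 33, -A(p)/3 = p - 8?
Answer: 9259264/97 ≈ 95456.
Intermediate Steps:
A(p) = 24 - 3*p (A(p) = -3*(p - 8) = -3*(-8 + p) = 24 - 3*p)
M(x) = 1 (M(x) = (2*x)/((2*x)) = (2*x)*(1/(2*x)) = 1)
y(V) = -4 + (33 + V)/(1 + V) (y(V) = -4 + (V + 33)/(V + 1) = -4 + (33 + V)/(1 + V))
(-72849 + y(A(-24))) + 168308 = (-72849 + (29 - 3*(24 - 3*(-24)))/(1 + (24 - 3*(-24)))) + 168308 = (-72849 + (29 - 3*(24 + 72))/(1 + (24 + 72))) + 168308 = (-72849 + (29 - 3*96)/(1 + 96)) + 168308 = (-72849 + (29 - 288)/97) + 168308 = (-72849 + (1/97)*(-259)) + 168308 = (-72849 - 259/97) + 168308 = -7066612/97 + 168308 = 9259264/97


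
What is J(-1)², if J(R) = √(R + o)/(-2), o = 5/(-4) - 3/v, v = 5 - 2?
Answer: -13/16 ≈ -0.81250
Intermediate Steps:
v = 3
o = -9/4 (o = 5/(-4) - 3/3 = 5*(-¼) - 3*⅓ = -5/4 - 1 = -9/4 ≈ -2.2500)
J(R) = -√(-9/4 + R)/2 (J(R) = √(R - 9/4)/(-2) = √(-9/4 + R)*(-½) = -√(-9/4 + R)/2)
J(-1)² = (-√(-9 + 4*(-1))/4)² = (-√(-9 - 4)/4)² = (-I*√13/4)² = -13/16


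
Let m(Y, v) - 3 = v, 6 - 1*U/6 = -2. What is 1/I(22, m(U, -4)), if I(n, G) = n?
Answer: 1/22 ≈ 0.045455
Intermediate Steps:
U = 48 (U = 36 - 6*(-2) = 36 + 12 = 48)
m(Y, v) = 3 + v
1/I(22, m(U, -4)) = 1/22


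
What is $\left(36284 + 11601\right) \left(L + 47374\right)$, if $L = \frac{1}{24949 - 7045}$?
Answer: $\frac{40615295484845}{17904} \approx 2.2685 \cdot 10^{9}$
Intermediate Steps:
$L = \frac{1}{17904} \approx 5.5853 \cdot 10^{-5}$
$\left(36284 + 11601\right) \left(L + 47374\right) = \left(36284 + 11601\right) \left(\frac{1}{17904} + 47374\right) = 47885 \cdot \frac{848184097}{17904} = \frac{40615295484845}{17904}$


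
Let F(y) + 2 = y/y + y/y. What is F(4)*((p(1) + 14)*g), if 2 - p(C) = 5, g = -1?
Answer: 0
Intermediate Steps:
p(C) = -3 (p(C) = 2 - 1*5 = 2 - 5 = -3)
F(y) = 0 (F(y) = -2 + (y/y + y/y) = -2 + (1 + 1) = -2 + 2 = 0)
F(4)*((p(1) + 14)*g) = 0*((-3 + 14)*(-1)) = 0*(11*(-1)) = 0*(-11) = 0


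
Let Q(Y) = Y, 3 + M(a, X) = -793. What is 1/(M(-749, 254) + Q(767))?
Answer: -1/29 ≈ -0.034483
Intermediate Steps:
M(a, X) = -796 (M(a, X) = -3 - 793 = -796)
1/(M(-749, 254) + Q(767)) = 1/(-796 + 767) = 1/(-29) = -1/29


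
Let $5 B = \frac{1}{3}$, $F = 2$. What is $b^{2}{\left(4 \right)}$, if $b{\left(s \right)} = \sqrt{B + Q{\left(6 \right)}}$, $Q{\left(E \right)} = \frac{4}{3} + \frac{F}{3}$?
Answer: $\frac{31}{15} \approx 2.0667$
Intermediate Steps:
$Q{\left(E \right)} = 2$ ($Q{\left(E \right)} = \frac{4}{3} + \frac{2}{3} = 2$)
$B = \frac{1}{15}$ ($B = \frac{1}{5 \cdot 3} = \frac{1}{5} \cdot \frac{1}{3} = \frac{1}{15} \approx 0.066667$)
$b{\left(s \right)} = \frac{\sqrt{465}}{15}$ ($b{\left(s \right)} = \sqrt{\frac{1}{15} + 2} = \sqrt{\frac{31}{15}} = \frac{\sqrt{465}}{15}$)
$b^{2}{\left(4 \right)} = \left(\frac{\sqrt{465}}{15}\right)^{2} = \frac{31}{15}$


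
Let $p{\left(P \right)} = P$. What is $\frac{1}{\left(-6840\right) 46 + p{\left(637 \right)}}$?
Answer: $- \frac{1}{314003} \approx -3.1847 \cdot 10^{-6}$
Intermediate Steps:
$\frac{1}{\left(-6840\right) 46 + p{\left(637 \right)}} = \frac{1}{\left(-6840\right) 46 + 637} = \frac{1}{-314640 + 637} = \frac{1}{-314003} = - \frac{1}{314003}$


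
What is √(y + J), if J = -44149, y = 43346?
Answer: I*√803 ≈ 28.337*I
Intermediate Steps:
√(y + J) = √(43346 - 44149) = √(-803) = I*√803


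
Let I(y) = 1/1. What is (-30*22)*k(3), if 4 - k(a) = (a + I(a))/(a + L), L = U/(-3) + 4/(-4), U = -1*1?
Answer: -10560/7 ≈ -1508.6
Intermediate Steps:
U = -1
L = -⅔ (L = -1/(-3) + 4/(-4) = -1*(-⅓) + 4*(-¼) = ⅓ - 1 = -⅔ ≈ -0.66667)
I(y) = 1
k(a) = 4 - (1 + a)/(-⅔ + a) (k(a) = 4 - (a + 1)/(a - ⅔) = 4 - (1 + a)/(-⅔ + a))
(-30*22)*k(3) = (-30*22)*((-11 + 9*3)/(-2 + 3*3)) = -660*(-11 + 27)/(-2 + 9) = -660*16/7 = -10560/7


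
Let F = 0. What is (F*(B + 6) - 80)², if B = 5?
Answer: 6400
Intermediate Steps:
(F*(B + 6) - 80)² = (0*(5 + 6) - 80)² = (0*11 - 80)² = (0 - 80)² = (-80)² = 6400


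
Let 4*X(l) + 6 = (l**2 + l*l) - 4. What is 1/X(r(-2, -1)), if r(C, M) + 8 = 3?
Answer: 1/10 ≈ 0.10000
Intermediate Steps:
r(C, M) = -5 (r(C, M) = -8 + 3 = -5)
X(l) = -5/2 + l**2/2 (X(l) = -3/2 + ((l**2 + l*l) - 4)/4 = -3/2 + ((l**2 + l**2) - 4)/4 = -3/2 + (2*l**2 - 4)/4 = -3/2 + (-4 + 2*l**2)/4 = -3/2 + (-1 + l**2/2) = -5/2 + l**2/2)
1/X(r(-2, -1)) = 1/(-5/2 + (1/2)*(-5)**2) = 1/(-5/2 + (1/2)*25) = 1/(-5/2 + 25/2) = 1/10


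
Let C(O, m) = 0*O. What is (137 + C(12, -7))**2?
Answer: 18769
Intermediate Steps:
C(O, m) = 0
(137 + C(12, -7))**2 = (137 + 0)**2 = 137**2 = 18769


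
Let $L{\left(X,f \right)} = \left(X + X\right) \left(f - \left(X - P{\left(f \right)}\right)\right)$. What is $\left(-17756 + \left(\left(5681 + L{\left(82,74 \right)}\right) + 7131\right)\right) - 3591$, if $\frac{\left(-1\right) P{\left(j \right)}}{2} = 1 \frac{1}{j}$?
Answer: $- \frac{364503}{37} \approx -9851.4$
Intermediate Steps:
$P{\left(j \right)} = - \frac{2}{j}$ ($P{\left(j \right)} = - 2 \cdot 1 \frac{1}{j} = - \frac{2}{j}$)
$L{\left(X,f \right)} = 2 X \left(f - X - \frac{2}{f}\right)$ ($L{\left(X,f \right)} = \left(X + X\right) \left(f - \left(X + \frac{2}{f}\right)\right) = 2 X \left(f - \left(X + \frac{2}{f}\right)\right) = 2 X \left(f - X - \frac{2}{f}\right)$)
$\left(-17756 + \left(\left(5681 + L{\left(82,74 \right)}\right) + 7131\right)\right) - 3591 = \left(-17756 + \left(\left(5681 - \frac{164 \left(2 + 74 \left(82 - 74\right)\right)}{74}\right) + 7131\right)\right) - 3591 = \left(-17756 + \left(\left(5681 - 164 \cdot \frac{1}{74} \left(2 + 74 \left(82 - 74\right)\right)\right) + 7131\right)\right) - 3591 = \left(-17756 + \left(\left(5681 - 164 \cdot \frac{1}{74} \left(2 + 74 \cdot 8\right)\right) + 7131\right)\right) - 3591 = \left(-17756 + \left(\left(5681 - 164 \cdot \frac{1}{74} \left(2 + 592\right)\right) + 7131\right)\right) - 3591 = \left(-17756 + \left(\left(5681 - 164 \cdot \frac{1}{74} \cdot 594\right) + 7131\right)\right) - 3591 = \left(-17756 + \left(\left(5681 - \frac{48708}{37}\right) + 7131\right)\right) - 3591 = \left(-17756 + \left(\frac{161489}{37} + 7131\right)\right) - 3591 = \left(-17756 + \frac{425336}{37}\right) - 3591 = - \frac{231636}{37} - 3591 = - \frac{364503}{37}$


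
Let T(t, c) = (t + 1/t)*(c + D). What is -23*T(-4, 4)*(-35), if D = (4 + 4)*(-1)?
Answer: 13685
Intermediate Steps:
D = -8 (D = 8*(-1) = -8)
T(t, c) = (-8 + c)*(t + 1/t) (T(t, c) = (t + 1/t)*(c - 8) = (t + 1/t)*(-8 + c) = (-8 + c)*(t + 1/t))
-23*T(-4, 4)*(-35) = -23*(-8 + 4 + (-4)²*(-8 + 4))/(-4)*(-35) = -(-23)*(-8 + 4 + 16*(-4))/4*(-35) = -(-23)*(-8 + 4 - 64)/4*(-35) = -(-23)*(-68)/4*(-35) = -23*17*(-35) = -391*(-35) = 13685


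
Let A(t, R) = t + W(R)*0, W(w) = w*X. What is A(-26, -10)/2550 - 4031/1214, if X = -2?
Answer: -5155307/1547850 ≈ -3.3306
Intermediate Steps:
W(w) = -2*w (W(w) = w*(-2) = -2*w)
A(t, R) = t (A(t, R) = t - 2*R*0 = t + 0 = t)
A(-26, -10)/2550 - 4031/1214 = -26/2550 - 4031/1214 = -26*1/2550 - 4031*1/1214 = -13/1275 - 4031/1214 = -5155307/1547850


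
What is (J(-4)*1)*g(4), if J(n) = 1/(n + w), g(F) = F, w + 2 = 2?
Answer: -1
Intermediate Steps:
w = 0 (w = -2 + 2 = 0)
J(n) = 1/n (J(n) = 1/(n + 0) = 1/n)
(J(-4)*1)*g(4) = (1/(-4))*4 = -1/4*1*4 = -1/4*4 = -1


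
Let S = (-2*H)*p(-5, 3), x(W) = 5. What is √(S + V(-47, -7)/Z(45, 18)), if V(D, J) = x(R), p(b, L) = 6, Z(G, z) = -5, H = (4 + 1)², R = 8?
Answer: I*√301 ≈ 17.349*I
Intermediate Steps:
H = 25 (H = 5² = 25)
V(D, J) = 5
S = -300 (S = -2*25*6 = -50*6 = -300)
√(S + V(-47, -7)/Z(45, 18)) = √(-300 + 5/(-5)) = √(-300 + 5*(-⅕)) = √(-300 - 1) = √(-301) = I*√301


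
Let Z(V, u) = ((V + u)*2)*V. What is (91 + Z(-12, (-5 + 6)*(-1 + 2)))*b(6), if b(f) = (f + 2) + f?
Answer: 4970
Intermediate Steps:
Z(V, u) = V*(2*V + 2*u) (Z(V, u) = (2*V + 2*u)*V = V*(2*V + 2*u))
b(f) = 2 + 2*f (b(f) = (2 + f) + f = 2 + 2*f)
(91 + Z(-12, (-5 + 6)*(-1 + 2)))*b(6) = (91 + 2*(-12)*(-12 + (-5 + 6)*(-1 + 2)))*(2 + 2*6) = (91 + 2*(-12)*(-12 + 1*1))*(2 + 12) = (91 + 2*(-12)*(-12 + 1))*14 = (91 + 2*(-12)*(-11))*14 = (91 + 264)*14 = 355*14 = 4970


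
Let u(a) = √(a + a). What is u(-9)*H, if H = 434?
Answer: 1302*I*√2 ≈ 1841.3*I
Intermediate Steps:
u(a) = √2*√a (u(a) = √(2*a) = √2*√a)
u(-9)*H = (√2*√(-9))*434 = (√2*(3*I))*434 = (3*I*√2)*434 = 1302*I*√2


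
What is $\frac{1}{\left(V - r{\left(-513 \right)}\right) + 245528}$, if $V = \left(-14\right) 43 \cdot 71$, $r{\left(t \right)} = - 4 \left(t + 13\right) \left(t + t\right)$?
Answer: $\frac{1}{2254786} \approx 4.435 \cdot 10^{-7}$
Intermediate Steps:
$r{\left(t \right)} = 2 t \left(-52 - 4 t\right)$ ($r{\left(t \right)} = - 4 \left(13 + t\right) 2 t = \left(-52 - 4 t\right) 2 t = 2 t \left(-52 - 4 t\right)$)
$V = -42742$ ($V = \left(-602\right) 71 = -42742$)
$\frac{1}{\left(V - r{\left(-513 \right)}\right) + 245528} = \frac{1}{\left(-42742 - \left(-8\right) \left(-513\right) \left(13 - 513\right)\right) + 245528} = \frac{1}{\left(-42742 - \left(-8\right) \left(-513\right) \left(-500\right)\right) + 245528} = \frac{1}{\left(-42742 - -2052000\right) + 245528} = \frac{1}{\left(-42742 + 2052000\right) + 245528} = \frac{1}{2009258 + 245528} = \frac{1}{2254786}$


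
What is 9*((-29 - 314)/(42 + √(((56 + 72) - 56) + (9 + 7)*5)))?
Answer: -64827/806 + 3087*√38/806 ≈ -56.821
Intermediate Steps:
9*((-29 - 314)/(42 + √(((56 + 72) - 56) + (9 + 7)*5))) = 9*(-343/(42 + √((128 - 56) + 16*5))) = 9*(-343/(42 + √(72 + 80))) = 9*(-343/(42 + √152)) = 9*(-343/(42 + 2*√38)) = -3087/(42 + 2*√38)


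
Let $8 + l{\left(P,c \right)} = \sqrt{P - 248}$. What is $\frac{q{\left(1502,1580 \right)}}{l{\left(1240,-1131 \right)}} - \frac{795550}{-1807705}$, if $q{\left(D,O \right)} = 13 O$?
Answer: $\frac{1861127225}{10484689} + \frac{5135 \sqrt{62}}{58} \approx 874.63$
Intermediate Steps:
$l{\left(P,c \right)} = -8 + \sqrt{-248 + P}$ ($l{\left(P,c \right)} = -8 + \sqrt{P - 248} = -8 + \sqrt{-248 + P}$)
$\frac{q{\left(1502,1580 \right)}}{l{\left(1240,-1131 \right)}} - \frac{795550}{-1807705} = \frac{13 \cdot 1580}{-8 + \sqrt{-248 + 1240}} - \frac{795550}{-1807705} = \frac{20540}{-8 + \sqrt{992}} - - \frac{159110}{361541} = \frac{20540}{-8 + 4 \sqrt{62}} + \frac{159110}{361541} = \frac{159110}{361541} + \frac{20540}{-8 + 4 \sqrt{62}}$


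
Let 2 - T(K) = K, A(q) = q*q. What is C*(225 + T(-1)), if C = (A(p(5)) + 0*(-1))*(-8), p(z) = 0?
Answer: 0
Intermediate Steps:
A(q) = q²
T(K) = 2 - K
C = 0 (C = (0² + 0*(-1))*(-8) = (0 + 0)*(-8) = 0*(-8) = 0)
C*(225 + T(-1)) = 0*(225 + (2 - 1*(-1))) = 0*(225 + (2 + 1)) = 0*(225 + 3) = 0*228 = 0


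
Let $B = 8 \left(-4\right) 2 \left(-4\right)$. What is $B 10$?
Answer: $2560$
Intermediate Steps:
$B = 256$ ($B = \left(-32\right) \left(-8\right) = 256$)
$B 10 = 256 \cdot 10 = 2560$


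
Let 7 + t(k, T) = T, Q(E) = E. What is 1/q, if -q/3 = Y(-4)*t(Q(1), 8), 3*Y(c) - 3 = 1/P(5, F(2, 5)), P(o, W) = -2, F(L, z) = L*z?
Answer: -⅖ ≈ -0.40000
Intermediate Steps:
t(k, T) = -7 + T
Y(c) = ⅚ (Y(c) = 1 + (⅓)/(-2) = 1 + (⅓)*(-½) = 1 - ⅙ = ⅚)
q = -5/2 (q = -5*(-7 + 8)/2 = -5/2 ≈ -2.5000)
1/q = 1/(-5/2) = -⅖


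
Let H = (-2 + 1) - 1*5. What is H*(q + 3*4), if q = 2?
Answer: -84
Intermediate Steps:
H = -6 (H = -1 - 5 = -6)
H*(q + 3*4) = -6*(2 + 3*4) = -6*(2 + 12) = -6*14 = -84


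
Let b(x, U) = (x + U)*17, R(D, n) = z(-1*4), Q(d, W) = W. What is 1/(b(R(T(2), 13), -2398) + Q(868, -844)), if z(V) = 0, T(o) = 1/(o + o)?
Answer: -1/41610 ≈ -2.4033e-5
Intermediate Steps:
T(o) = 1/(2*o)
R(D, n) = 0
b(x, U) = 17*U + 17*x (b(x, U) = (U + x)*17 = 17*U + 17*x)
1/(b(R(T(2), 13), -2398) + Q(868, -844)) = 1/((17*(-2398) + 17*0) - 844) = 1/((-40766 + 0) - 844) = 1/(-40766 - 844) = 1/(-41610) = -1/41610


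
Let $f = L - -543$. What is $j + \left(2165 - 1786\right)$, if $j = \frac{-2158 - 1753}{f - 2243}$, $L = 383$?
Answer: $\frac{503054}{1317} \approx 381.97$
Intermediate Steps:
$f = 926$ ($f = 383 - -543 = 383 + 543 = 926$)
$j = \frac{3911}{1317}$ ($j = \frac{-2158 - 1753}{926 - 2243} = - \frac{3911}{-1317} = \left(-3911\right) \left(- \frac{1}{1317}\right) = \frac{3911}{1317} \approx 2.9696$)
$j + \left(2165 - 1786\right) = \frac{3911}{1317} + \left(2165 - 1786\right) = \frac{3911}{1317} + 379 = \frac{503054}{1317}$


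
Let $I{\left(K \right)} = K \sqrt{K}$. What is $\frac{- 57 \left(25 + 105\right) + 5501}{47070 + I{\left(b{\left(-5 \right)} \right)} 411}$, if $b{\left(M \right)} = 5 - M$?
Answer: $- \frac{998407}{22740710} + \frac{261533 \sqrt{10}}{68222130} \approx -0.031781$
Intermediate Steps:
$I{\left(K \right)} = K^{\frac{3}{2}}$
$\frac{- 57 \left(25 + 105\right) + 5501}{47070 + I{\left(b{\left(-5 \right)} \right)} 411} = \frac{- 57 \left(25 + 105\right) + 5501}{47070 + \left(5 - -5\right)^{\frac{3}{2}} \cdot 411} = \frac{\left(-57\right) 130 + 5501}{47070 + \left(5 + 5\right)^{\frac{3}{2}} \cdot 411} = \frac{-7410 + 5501}{47070 + 10^{\frac{3}{2}} \cdot 411} = - \frac{1909}{47070 + 10 \sqrt{10} \cdot 411} = - \frac{1909}{47070 + 4110 \sqrt{10}}$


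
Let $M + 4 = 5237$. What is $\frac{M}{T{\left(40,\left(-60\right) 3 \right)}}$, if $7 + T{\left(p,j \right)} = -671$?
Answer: $- \frac{5233}{678} \approx -7.7183$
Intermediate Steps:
$M = 5233$ ($M = -4 + 5237 = 5233$)
$T{\left(p,j \right)} = -678$ ($T{\left(p,j \right)} = -7 - 671 = -678$)
$\frac{M}{T{\left(40,\left(-60\right) 3 \right)}} = \frac{5233}{-678} = 5233 \left(- \frac{1}{678}\right) = - \frac{5233}{678}$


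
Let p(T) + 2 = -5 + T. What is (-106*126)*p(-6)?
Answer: 173628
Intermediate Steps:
p(T) = -7 + T (p(T) = -2 + (-5 + T) = -7 + T)
(-106*126)*p(-6) = (-106*126)*(-7 - 6) = -13356*(-13) = 173628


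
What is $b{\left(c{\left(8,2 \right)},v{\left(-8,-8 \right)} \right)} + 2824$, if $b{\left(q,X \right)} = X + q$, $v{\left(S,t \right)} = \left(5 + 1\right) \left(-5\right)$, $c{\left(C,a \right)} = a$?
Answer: $2796$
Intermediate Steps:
$v{\left(S,t \right)} = -30$ ($v{\left(S,t \right)} = 6 \left(-5\right) = -30$)
$b{\left(c{\left(8,2 \right)},v{\left(-8,-8 \right)} \right)} + 2824 = \left(-30 + 2\right) + 2824 = -28 + 2824 = 2796$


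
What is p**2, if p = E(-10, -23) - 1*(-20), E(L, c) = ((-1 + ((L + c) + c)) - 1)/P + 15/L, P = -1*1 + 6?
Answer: 4761/100 ≈ 47.610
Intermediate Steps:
P = 5 (P = -1 + 6 = 5)
E(L, c) = -2/5 + 15/L + L/5 + 2*c/5 (E(L, c) = ((-1 + ((L + c) + c)) - 1)/5 + 15/L = ((-1 + (L + 2*c)) - 1)*(1/5) + 15/L = ((-1 + L + 2*c) - 1)*(1/5) + 15/L = (-2 + L + 2*c)*(1/5) + 15/L = (-2/5 + L/5 + 2*c/5) + 15/L = -2/5 + 15/L + L/5 + 2*c/5)
p = 69/10 (p = (1/5)*(75 - 10*(-2 - 10 + 2*(-23)))/(-10) - 1*(-20) = (1/5)*(-1/10)*(75 - 10*(-2 - 10 - 46)) + 20 = (1/5)*(-1/10)*(75 - 10*(-58)) + 20 = (1/5)*(-1/10)*(75 + 580) + 20 = (1/5)*(-1/10)*655 + 20 = -131/10 + 20 = 69/10 ≈ 6.9000)
p**2 = (69/10)**2 = 4761/100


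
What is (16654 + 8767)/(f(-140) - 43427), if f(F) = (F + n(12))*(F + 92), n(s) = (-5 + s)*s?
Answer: -25421/40739 ≈ -0.62400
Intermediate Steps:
n(s) = s*(-5 + s)
f(F) = (84 + F)*(92 + F) (f(F) = (F + 12*(-5 + 12))*(F + 92) = (F + 12*7)*(92 + F) = (F + 84)*(92 + F) = (84 + F)*(92 + F))
(16654 + 8767)/(f(-140) - 43427) = (16654 + 8767)/((7728 + (-140)**2 + 176*(-140)) - 43427) = 25421/((7728 + 19600 - 24640) - 43427) = 25421/(2688 - 43427) = 25421/(-40739) = 25421*(-1/40739) = -25421/40739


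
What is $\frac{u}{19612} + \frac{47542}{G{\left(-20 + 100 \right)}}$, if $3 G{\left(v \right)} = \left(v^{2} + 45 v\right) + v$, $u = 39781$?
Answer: $\frac{133257233}{8237040} \approx 16.178$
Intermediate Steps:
$G{\left(v \right)} = \frac{v^{2}}{3} + \frac{46 v}{3}$ ($G{\left(v \right)} = \frac{\left(v^{2} + 45 v\right) + v}{3} = \frac{v^{2} + 46 v}{3} = \frac{v^{2}}{3} + \frac{46 v}{3}$)
$\frac{u}{19612} + \frac{47542}{G{\left(-20 + 100 \right)}} = \frac{39781}{19612} + \frac{47542}{\frac{1}{3} \left(-20 + 100\right) \left(46 + \left(-20 + 100\right)\right)} = 39781 \cdot \frac{1}{19612} + \frac{47542}{\frac{1}{3} \cdot 80 \left(46 + 80\right)} = \frac{39781}{19612} + \frac{47542}{\frac{1}{3} \cdot 80 \cdot 126} = \frac{39781}{19612} + \frac{47542}{3360} = \frac{39781}{19612} + 47542 \cdot \frac{1}{3360} = \frac{39781}{19612} + \frac{23771}{1680} = \frac{133257233}{8237040}$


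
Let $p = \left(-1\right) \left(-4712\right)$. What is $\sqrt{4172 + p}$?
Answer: $2 \sqrt{2221} \approx 94.255$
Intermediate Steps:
$p = 4712$
$\sqrt{4172 + p} = \sqrt{4172 + 4712} = \sqrt{8884} = 2 \sqrt{2221}$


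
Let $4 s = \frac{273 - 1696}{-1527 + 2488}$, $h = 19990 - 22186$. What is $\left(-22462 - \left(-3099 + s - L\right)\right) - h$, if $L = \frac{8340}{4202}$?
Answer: $- \frac{138625861545}{8076244} \approx -17165.0$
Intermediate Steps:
$h = -2196$ ($h = 19990 - 22186 = -2196$)
$s = - \frac{1423}{3844}$ ($s = \frac{\left(273 - 1696\right) \frac{1}{-1527 + 2488}}{4} = \frac{\left(-1423\right) \frac{1}{961}}{4} = \frac{1}{4} \left(- \frac{1423}{961}\right) = - \frac{1423}{3844} \approx -0.37019$)
$L = \frac{4170}{2101}$ ($L = 8340 \cdot \frac{1}{4202} = \frac{4170}{2101} \approx 1.9848$)
$\left(-22462 - \left(-3099 + s - L\right)\right) - h = \left(-22462 + \left(\frac{4170}{2101} + \left(3099 - - \frac{1423}{3844}\right)\right)\right) - -2196 = \left(-22462 + \left(\frac{4170}{2101} + \left(3099 + \frac{1423}{3844}\right)\right)\right) + 2196 = \left(-22462 + \left(\frac{4170}{2101} + \frac{11913979}{3844}\right)\right) + 2196 = \left(-22462 + \frac{25047299359}{8076244}\right) + 2196 = - \frac{156361293369}{8076244} + 2196 = - \frac{138625861545}{8076244}$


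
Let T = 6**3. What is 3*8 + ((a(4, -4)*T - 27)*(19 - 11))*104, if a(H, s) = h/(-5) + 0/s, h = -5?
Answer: 157272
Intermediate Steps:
a(H, s) = 1 (a(H, s) = -5/(-5) + 0/s = -5*(-1/5) + 0 = 1 + 0 = 1)
T = 216
3*8 + ((a(4, -4)*T - 27)*(19 - 11))*104 = 3*8 + ((1*216 - 27)*(19 - 11))*104 = 24 + ((216 - 27)*8)*104 = 24 + (189*8)*104 = 24 + 1512*104 = 24 + 157248 = 157272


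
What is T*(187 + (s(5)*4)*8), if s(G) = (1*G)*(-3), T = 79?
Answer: -23147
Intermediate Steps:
s(G) = -3*G (s(G) = G*(-3) = -3*G)
T*(187 + (s(5)*4)*8) = 79*(187 + (-3*5*4)*8) = 79*(187 - 15*4*8) = 79*(187 - 60*8) = 79*(187 - 480) = 79*(-293) = -23147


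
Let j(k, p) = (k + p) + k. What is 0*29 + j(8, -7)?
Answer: 9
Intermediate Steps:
j(k, p) = p + 2*k
0*29 + j(8, -7) = 0*29 + (-7 + 2*8) = 0 + (-7 + 16) = 0 + 9 = 9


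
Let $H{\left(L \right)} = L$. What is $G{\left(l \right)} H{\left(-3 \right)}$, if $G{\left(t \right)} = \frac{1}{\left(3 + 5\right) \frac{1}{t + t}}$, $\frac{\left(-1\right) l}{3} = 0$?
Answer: $0$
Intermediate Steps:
$l = 0$ ($l = \left(-3\right) 0 = 0$)
$G{\left(t \right)} = \frac{t}{4}$ ($G{\left(t \right)} = \frac{1}{8 \frac{1}{2 t}} = \frac{1}{4 \frac{1}{t}} = \frac{t}{4}$)
$G{\left(l \right)} H{\left(-3 \right)} = \frac{1}{4} \cdot 0 \left(-3\right) = 0 \left(-3\right) = 0$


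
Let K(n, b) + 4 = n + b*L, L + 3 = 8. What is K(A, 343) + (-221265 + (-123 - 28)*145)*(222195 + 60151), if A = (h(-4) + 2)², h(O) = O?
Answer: -68655251645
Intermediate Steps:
L = 5 (L = -3 + 8 = 5)
A = 4 (A = (-4 + 2)² = (-2)² = 4)
K(n, b) = -4 + n + 5*b (K(n, b) = -4 + (n + b*5) = -4 + (n + 5*b) = -4 + n + 5*b)
K(A, 343) + (-221265 + (-123 - 28)*145)*(222195 + 60151) = (-4 + 4 + 5*343) + (-221265 + (-123 - 28)*145)*(222195 + 60151) = (-4 + 4 + 1715) + (-221265 - 151*145)*282346 = 1715 + (-221265 - 21895)*282346 = 1715 - 243160*282346 = 1715 - 68655253360 = -68655251645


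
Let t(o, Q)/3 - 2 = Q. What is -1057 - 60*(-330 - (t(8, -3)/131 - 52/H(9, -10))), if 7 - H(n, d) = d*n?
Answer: 237741121/12707 ≈ 18709.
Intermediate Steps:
H(n, d) = 7 - d*n
t(o, Q) = 6 + 3*Q
-1057 - 60*(-330 - (t(8, -3)/131 - 52/H(9, -10))) = -1057 - 60*(-330 - ((6 + 3*(-3))/131 - 52/(7 - 1*(-10)*9))) = -1057 - 60*(-330 - ((6 - 9)*(1/131) - 52/(7 + 90))) = -1057 - 60*(-330 - (-3*1/131 - 52/97)) = -1057 - 60*(-330 - (-3/131 - 52*1/97)) = -1057 - 60*(-330 - (-3/131 - 52/97)) = -1057 - 60*(-330 - 1*(-7103/12707)) = -1057 - 60*(-330 + 7103/12707) = -1057 - 60*(-4186207/12707) = -1057 + 251172420/12707 = 237741121/12707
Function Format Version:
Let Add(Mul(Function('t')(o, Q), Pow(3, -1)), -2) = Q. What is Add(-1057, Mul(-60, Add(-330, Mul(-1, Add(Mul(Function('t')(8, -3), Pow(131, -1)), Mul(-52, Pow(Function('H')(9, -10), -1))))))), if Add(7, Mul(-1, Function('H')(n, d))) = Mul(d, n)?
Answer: Rational(237741121, 12707) ≈ 18709.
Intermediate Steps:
Function('H')(n, d) = Add(7, Mul(-1, d, n)) (Function('H')(n, d) = Add(7, Mul(-1, Mul(d, n))) = Add(7, Mul(-1, d, n)))
Function('t')(o, Q) = Add(6, Mul(3, Q))
Add(-1057, Mul(-60, Add(-330, Mul(-1, Add(Mul(Function('t')(8, -3), Pow(131, -1)), Mul(-52, Pow(Function('H')(9, -10), -1))))))) = Add(-1057, Mul(-60, Add(-330, Mul(-1, Add(Mul(Add(6, Mul(3, -3)), Pow(131, -1)), Mul(-52, Pow(Add(7, Mul(-1, -10, 9)), -1))))))) = Add(-1057, Mul(-60, Add(-330, Mul(-1, Add(Mul(Add(6, -9), Rational(1, 131)), Mul(-52, Pow(Add(7, 90), -1))))))) = Add(-1057, Mul(-60, Add(-330, Mul(-1, Add(Mul(-3, Rational(1, 131)), Mul(-52, Pow(97, -1))))))) = Add(-1057, Mul(-60, Add(-330, Mul(-1, Add(Rational(-3, 131), Mul(-52, Rational(1, 97))))))) = Add(-1057, Mul(-60, Add(-330, Mul(-1, Add(Rational(-3, 131), Rational(-52, 97)))))) = Add(-1057, Mul(-60, Add(-330, Mul(-1, Rational(-7103, 12707))))) = Add(-1057, Mul(-60, Add(-330, Rational(7103, 12707)))) = Add(-1057, Mul(-60, Rational(-4186207, 12707))) = Add(-1057, Rational(251172420, 12707)) = Rational(237741121, 12707)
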